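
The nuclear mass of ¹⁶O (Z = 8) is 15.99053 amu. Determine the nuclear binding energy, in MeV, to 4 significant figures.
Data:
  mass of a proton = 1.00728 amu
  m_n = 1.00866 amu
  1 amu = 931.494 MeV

The nucleus contains 8 protons and 16 − 8 = 8 neutrons.
Σm = 8·m_p + 8·m_n = 8.05824 + 8.06928 = 16.12752 amu
The mass defect is 16.12752 − 15.99053 = 0.13699 amu.
Converting to energy: 0.13699 amu × 931.494 MeV/amu = 127.605 MeV

127.6 MeV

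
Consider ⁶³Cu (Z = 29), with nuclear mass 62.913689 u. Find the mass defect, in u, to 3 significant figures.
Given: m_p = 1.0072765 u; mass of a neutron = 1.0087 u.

Z = 29, so N = A − Z = 63 − 29 = 34.
Σm = 29·m_p + 34·m_n = 29.2110185 + 34.2958 = 63.5068185 u
Δm = 63.5068185 − 62.913689 = 0.5931295 u

0.593 u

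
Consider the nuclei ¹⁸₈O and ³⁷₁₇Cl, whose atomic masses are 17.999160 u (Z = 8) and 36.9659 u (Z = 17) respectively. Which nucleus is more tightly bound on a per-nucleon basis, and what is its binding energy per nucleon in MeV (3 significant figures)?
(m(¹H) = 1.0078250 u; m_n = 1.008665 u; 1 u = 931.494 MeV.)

³⁷₁₇Cl; 8.57 MeV/nucleon

¹⁸₈O: Σm = 8(1.0078250) + 10(1.008665) = 18.1492500 u; Δm = 0.1500900 u; E_B = 139.81 MeV; E_B/A = 7.767 MeV
³⁷₁₇Cl: Σm = 17(1.0078250) + 20(1.008665) = 37.3063250 u; Δm = 0.3404250 u; E_B = 317.10 MeV; E_B/A = 8.570 MeV
³⁷₁₇Cl has the higher binding energy per nucleon, so it is the more tightly bound nucleus.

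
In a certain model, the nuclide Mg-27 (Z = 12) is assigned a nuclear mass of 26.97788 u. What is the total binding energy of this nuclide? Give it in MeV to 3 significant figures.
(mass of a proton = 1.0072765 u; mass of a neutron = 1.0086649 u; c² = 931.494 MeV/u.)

Mass of separated nucleons = 12(1.0072765) + 15(1.0086649) = 12.0873180 + 15.1299735 = 27.2172915 u
Mass defect Δm = 27.2172915 − 26.97788 = 0.2394115 u
Converting to energy: 0.2394115 u × 931.494 MeV/u = 223.010 MeV

223 MeV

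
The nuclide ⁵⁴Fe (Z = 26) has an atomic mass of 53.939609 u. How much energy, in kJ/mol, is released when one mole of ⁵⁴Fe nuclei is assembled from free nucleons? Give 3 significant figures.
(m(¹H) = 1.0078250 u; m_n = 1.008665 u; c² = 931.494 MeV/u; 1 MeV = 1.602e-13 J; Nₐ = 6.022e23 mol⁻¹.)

Σm = 26·m(¹H) + 28·m_n = 26.2034500 + 28.242620 = 54.4460700 u
Δm = 54.4460700 − 53.939609 = 0.5064610 u
E_B = 0.5064610 × 931.494 = 471.765 MeV
Per nucleus in joules: 471.765 MeV × 1.602e-13 J/MeV = 7.5577e-11 J
Per mole: 7.5577e-11 J × 6.022e23 mol⁻¹ = 4.5512e+13 J/mol

4.55e+10 kJ/mol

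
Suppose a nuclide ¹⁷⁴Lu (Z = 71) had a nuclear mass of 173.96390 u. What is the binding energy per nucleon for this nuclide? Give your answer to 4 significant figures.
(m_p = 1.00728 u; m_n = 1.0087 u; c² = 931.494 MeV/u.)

7.758 MeV/nucleon

Mass of separated nucleons = 71(1.00728) + 103(1.0087) = 71.51688 + 103.8961 = 175.41298 u
Mass defect Δm = 175.41298 − 173.96390 = 1.44908 u
Binding energy = Δm·c² = 1.44908 × 931.494 MeV/u = 1349.81 MeV
BE/A = 1349.81 MeV / 174 = 7.758 MeV/nucleon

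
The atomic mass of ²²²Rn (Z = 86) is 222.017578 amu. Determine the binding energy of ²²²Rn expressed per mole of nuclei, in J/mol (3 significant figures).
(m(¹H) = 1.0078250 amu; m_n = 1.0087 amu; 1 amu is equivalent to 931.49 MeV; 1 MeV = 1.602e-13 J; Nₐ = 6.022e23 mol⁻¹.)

1.65e+14 J/mol

The nucleus contains 86 protons and 222 − 86 = 136 neutrons.
Mass of separated nucleons = 86(1.0078250) + 136(1.0087) = 86.6729500 + 137.1832 = 223.8561500 amu
Mass defect Δm = 223.8561500 − 222.017578 = 1.8385720 amu
E_B = 1.8385720 × 931.49 = 1712.61 MeV
Per nucleus in joules: 1712.61 MeV × 1.602e-13 J/MeV = 2.7436e-10 J
Per mole: 2.7436e-10 J × 6.022e23 mol⁻¹ = 1.6522e+14 J/mol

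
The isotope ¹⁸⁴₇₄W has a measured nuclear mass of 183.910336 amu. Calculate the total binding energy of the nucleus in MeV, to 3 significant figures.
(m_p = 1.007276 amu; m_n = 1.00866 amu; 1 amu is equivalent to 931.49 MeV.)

With 74 protons and 110 neutrons (A = 184):
Mass of separated nucleons = 74(1.007276) + 110(1.00866) = 74.538424 + 110.95260 = 185.491024 amu
The mass defect is 185.491024 − 183.910336 = 1.580688 amu.
Converting to energy: 1.580688 amu × 931.49 MeV/amu = 1472.40 MeV

1470 MeV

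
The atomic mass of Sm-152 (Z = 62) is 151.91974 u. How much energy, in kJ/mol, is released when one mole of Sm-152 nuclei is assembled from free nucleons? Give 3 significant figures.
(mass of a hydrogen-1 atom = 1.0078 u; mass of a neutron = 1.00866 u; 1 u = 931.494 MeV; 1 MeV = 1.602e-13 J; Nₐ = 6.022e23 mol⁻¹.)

1.21e+11 kJ/mol

Z = 62, so N = A − Z = 152 − 62 = 90.
Total constituent mass: 62 × 1.0078 + 90 × 1.00866 = 153.26300 u
Mass defect Δm = 153.26300 − 151.91974 = 1.34326 u
E_B = 1.34326 × 931.494 = 1251.24 MeV
Per nucleus in joules: 1251.24 MeV × 1.602e-13 J/MeV = 2.0045e-10 J
Per mole: 2.0045e-10 J × 6.022e23 mol⁻¹ = 1.2071e+14 J/mol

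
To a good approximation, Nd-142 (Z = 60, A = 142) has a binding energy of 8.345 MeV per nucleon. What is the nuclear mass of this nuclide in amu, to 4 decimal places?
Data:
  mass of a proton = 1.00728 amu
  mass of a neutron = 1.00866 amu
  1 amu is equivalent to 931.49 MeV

Total binding energy = 142 × 8.345 = 1184.990 MeV
Mass defect = 1184.990 MeV / (931.49 MeV/amu) = 1.272145 amu
Constituent mass = 60(1.00728) + 82(1.00866) = 143.14692 amu
Nuclear mass = 143.14692 − 1.272145 = 141.874775 amu ≈ 141.8748 amu (to 4 decimal places)

141.8748 amu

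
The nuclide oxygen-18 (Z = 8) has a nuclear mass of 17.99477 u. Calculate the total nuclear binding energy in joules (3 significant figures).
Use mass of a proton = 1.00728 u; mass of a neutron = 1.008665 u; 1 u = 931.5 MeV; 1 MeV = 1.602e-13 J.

The nucleus contains 8 protons and 18 − 8 = 10 neutrons.
Total constituent mass: 8 × 1.00728 + 10 × 1.008665 = 18.144890 u
The mass defect is 18.144890 − 17.99477 = 0.150120 u.
Binding energy = Δm·c² = 0.150120 × 931.5 MeV/u = 139.837 MeV
In joules: 139.837 MeV × 1.602e-13 J/MeV = 2.2402e-11 J

2.24e-11 J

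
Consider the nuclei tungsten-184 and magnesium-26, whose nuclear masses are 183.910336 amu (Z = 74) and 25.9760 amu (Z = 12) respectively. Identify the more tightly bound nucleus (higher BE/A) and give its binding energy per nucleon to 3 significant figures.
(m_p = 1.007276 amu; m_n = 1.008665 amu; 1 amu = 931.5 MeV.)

magnesium-26; 8.33 MeV/nucleon

tungsten-184: Σm = 74(1.007276) + 110(1.008665) = 185.491574 amu; Δm = 1.581238 amu; E_B = 1472.9 MeV; E_B/A = 8.005 MeV
magnesium-26: Σm = 12(1.007276) + 14(1.008665) = 26.208622 amu; Δm = 0.232622 amu; E_B = 216.69 MeV; E_B/A = 8.334 MeV
magnesium-26 has the higher binding energy per nucleon, so it is the more tightly bound nucleus.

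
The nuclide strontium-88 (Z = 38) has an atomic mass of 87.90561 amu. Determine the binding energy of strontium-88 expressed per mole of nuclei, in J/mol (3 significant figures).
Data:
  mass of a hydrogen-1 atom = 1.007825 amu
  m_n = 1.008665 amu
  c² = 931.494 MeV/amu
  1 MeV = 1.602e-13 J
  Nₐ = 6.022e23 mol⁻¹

7.41e+13 J/mol

Mass of separated nucleons = 38(1.007825) + 50(1.008665) = 38.297350 + 50.433250 = 88.730600 amu
Mass defect Δm = 88.730600 − 87.90561 = 0.824990 amu
Converting to energy: 0.824990 amu × 931.494 MeV/amu = 768.473 MeV
Per nucleus in joules: 768.473 MeV × 1.602e-13 J/MeV = 1.2311e-10 J
Per mole: 1.2311e-10 J × 6.022e23 mol⁻¹ = 7.4137e+13 J/mol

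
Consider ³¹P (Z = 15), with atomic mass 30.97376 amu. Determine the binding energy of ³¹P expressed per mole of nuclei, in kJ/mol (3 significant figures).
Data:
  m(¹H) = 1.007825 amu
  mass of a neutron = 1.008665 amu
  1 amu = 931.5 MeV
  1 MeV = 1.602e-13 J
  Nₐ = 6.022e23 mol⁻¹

2.54e+10 kJ/mol

Total constituent mass: 15 × 1.007825 + 16 × 1.008665 = 31.256015 amu
Δm = 31.256015 − 30.97376 = 0.282255 amu
E_B = 0.282255 × 931.5 = 262.921 MeV
Per nucleus in joules: 262.921 MeV × 1.602e-13 J/MeV = 4.2120e-11 J
Per mole: 4.2120e-11 J × 6.022e23 mol⁻¹ = 2.5365e+13 J/mol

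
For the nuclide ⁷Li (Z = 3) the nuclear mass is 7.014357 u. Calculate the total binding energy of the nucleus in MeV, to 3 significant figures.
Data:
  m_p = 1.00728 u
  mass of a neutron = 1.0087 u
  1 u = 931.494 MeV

The nucleus contains 3 protons and 7 − 3 = 4 neutrons.
Total constituent mass: 3 × 1.00728 + 4 × 1.0087 = 7.05664 u
Δm = 7.05664 − 7.014357 = 0.042283 u
Binding energy = Δm·c² = 0.042283 × 931.494 MeV/u = 39.3864 MeV

39.4 MeV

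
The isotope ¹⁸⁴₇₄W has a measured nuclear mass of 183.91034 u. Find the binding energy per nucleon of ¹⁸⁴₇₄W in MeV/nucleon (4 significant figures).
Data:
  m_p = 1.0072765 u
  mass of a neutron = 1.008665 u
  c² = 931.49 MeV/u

8.005 MeV/nucleon

Z = 74, so N = A − Z = 184 − 74 = 110.
Mass of separated nucleons = 74(1.0072765) + 110(1.008665) = 74.5384610 + 110.953150 = 185.4916110 u
The mass defect is 185.4916110 − 183.91034 = 1.5812710 u.
E_B = 1.5812710 × 931.49 = 1472.94 MeV
Dividing by A = 184 gives 8.005 MeV per nucleon.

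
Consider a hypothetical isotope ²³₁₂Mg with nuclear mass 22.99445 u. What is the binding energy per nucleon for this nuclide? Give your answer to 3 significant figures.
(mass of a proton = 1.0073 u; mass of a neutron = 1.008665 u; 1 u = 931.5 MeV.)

7.63 MeV/nucleon

The nucleus contains 12 protons and 23 − 12 = 11 neutrons.
Total constituent mass: 12 × 1.0073 + 11 × 1.008665 = 23.182915 u
Mass defect Δm = 23.182915 − 22.99445 = 0.188465 u
E_B = 0.188465 × 931.5 = 175.555 MeV
Dividing by A = 23 gives 7.633 MeV per nucleon.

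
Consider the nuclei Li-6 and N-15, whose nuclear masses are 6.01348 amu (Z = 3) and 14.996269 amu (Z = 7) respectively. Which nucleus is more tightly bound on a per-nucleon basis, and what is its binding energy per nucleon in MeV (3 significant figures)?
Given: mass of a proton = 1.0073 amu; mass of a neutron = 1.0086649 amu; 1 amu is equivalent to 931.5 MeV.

N-15; 7.71 MeV/nucleon

Li-6: Σm = 3(1.0073) + 3(1.0086649) = 6.0478947 amu; Δm = 0.0344147 amu; E_B = 32.057 MeV; E_B/A = 5.343 MeV
N-15: Σm = 7(1.0073) + 8(1.0086649) = 15.1204192 amu; Δm = 0.1241502 amu; E_B = 115.65 MeV; E_B/A = 7.710 MeV
N-15 has the higher binding energy per nucleon, so it is the more tightly bound nucleus.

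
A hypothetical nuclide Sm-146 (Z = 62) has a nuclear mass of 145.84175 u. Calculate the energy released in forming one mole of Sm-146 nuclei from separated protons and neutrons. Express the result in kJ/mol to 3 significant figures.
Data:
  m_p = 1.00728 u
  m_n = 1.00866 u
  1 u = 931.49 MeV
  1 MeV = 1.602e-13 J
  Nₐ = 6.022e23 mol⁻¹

1.20e+11 kJ/mol

Σm = 62·m_p + 84·m_n = 62.45136 + 84.72744 = 147.17880 u
Δm = 147.17880 − 145.84175 = 1.33705 u
E_B = 1.33705 × 931.49 = 1245.45 MeV
Per nucleus in joules: 1245.45 MeV × 1.602e-13 J/MeV = 1.9952e-10 J
Per mole: 1.9952e-10 J × 6.022e23 mol⁻¹ = 1.2015e+14 J/mol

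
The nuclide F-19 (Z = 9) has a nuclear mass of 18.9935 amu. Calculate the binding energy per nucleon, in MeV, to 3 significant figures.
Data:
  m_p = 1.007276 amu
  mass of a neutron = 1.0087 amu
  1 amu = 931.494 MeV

With 9 protons and 10 neutrons (A = 19):
Mass of separated nucleons = 9(1.007276) + 10(1.0087) = 9.065484 + 10.0870 = 19.152484 amu
The mass defect is 19.152484 − 18.9935 = 0.158984 amu.
E_B = 0.158984 × 931.494 = 148.093 MeV
BE/A = 148.093 MeV / 19 = 7.794 MeV/nucleon

7.79 MeV/nucleon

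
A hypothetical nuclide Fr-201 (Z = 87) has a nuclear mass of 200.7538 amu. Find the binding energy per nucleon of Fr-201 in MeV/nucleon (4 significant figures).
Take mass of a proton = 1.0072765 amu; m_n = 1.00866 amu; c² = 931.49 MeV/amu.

8.650 MeV/nucleon

Z = 87, so N = A − Z = 201 − 87 = 114.
Total constituent mass: 87 × 1.0072765 + 114 × 1.00866 = 202.6202955 amu
Mass defect Δm = 202.6202955 − 200.7538 = 1.8664955 amu
Converting to energy: 1.8664955 amu × 931.49 MeV/amu = 1738.62 MeV
BE/A = 1738.62 MeV / 201 = 8.650 MeV/nucleon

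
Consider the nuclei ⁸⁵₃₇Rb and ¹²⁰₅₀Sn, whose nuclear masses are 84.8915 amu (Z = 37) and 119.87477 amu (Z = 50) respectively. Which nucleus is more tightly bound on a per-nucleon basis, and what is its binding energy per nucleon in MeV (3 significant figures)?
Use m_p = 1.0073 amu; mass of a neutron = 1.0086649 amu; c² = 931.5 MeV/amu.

⁸⁵₃₇Rb; 8.71 MeV/nucleon

⁸⁵₃₇Rb: Σm = 37(1.0073) + 48(1.0086649) = 85.6860152 amu; Δm = 0.7945152 amu; E_B = 740.09 MeV; E_B/A = 8.707 MeV
¹²⁰₅₀Sn: Σm = 50(1.0073) + 70(1.0086649) = 120.9715430 amu; Δm = 1.0967730 amu; E_B = 1021.64 MeV; E_B/A = 8.514 MeV
⁸⁵₃₇Rb has the higher binding energy per nucleon, so it is the more tightly bound nucleus.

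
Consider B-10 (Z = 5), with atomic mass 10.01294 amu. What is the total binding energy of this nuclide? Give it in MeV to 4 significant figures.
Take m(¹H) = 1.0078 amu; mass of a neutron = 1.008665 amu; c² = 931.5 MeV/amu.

The nucleus contains 5 protons and 10 − 5 = 5 neutrons.
Total constituent mass: 5 × 1.0078 + 5 × 1.008665 = 10.082325 amu
Δm = 10.082325 − 10.01294 = 0.069385 amu
Binding energy = Δm·c² = 0.069385 × 931.5 MeV/amu = 64.6321 MeV

64.63 MeV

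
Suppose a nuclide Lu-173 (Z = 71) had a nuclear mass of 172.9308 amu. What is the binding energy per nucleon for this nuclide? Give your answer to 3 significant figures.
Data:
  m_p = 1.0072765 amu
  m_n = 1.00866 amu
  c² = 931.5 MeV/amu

With 71 protons and 102 neutrons (A = 173):
Mass of separated nucleons = 71(1.0072765) + 102(1.00866) = 71.5166315 + 102.88332 = 174.3999515 amu
Δm = 174.3999515 − 172.9308 = 1.4691515 amu
Converting to energy: 1.4691515 amu × 931.5 MeV/amu = 1368.51 MeV
Dividing by A = 173 gives 7.910 MeV per nucleon.

7.91 MeV/nucleon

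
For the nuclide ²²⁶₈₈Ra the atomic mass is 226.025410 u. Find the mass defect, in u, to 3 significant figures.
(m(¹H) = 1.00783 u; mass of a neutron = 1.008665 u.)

Mass of separated nucleons = 88(1.00783) + 138(1.008665) = 88.68904 + 139.195770 = 227.884810 u
The mass defect is 227.884810 − 226.025410 = 1.859400 u.

1.86 u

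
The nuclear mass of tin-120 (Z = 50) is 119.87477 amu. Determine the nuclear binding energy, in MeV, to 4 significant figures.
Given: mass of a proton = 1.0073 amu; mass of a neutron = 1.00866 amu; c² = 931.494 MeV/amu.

1021 MeV

Z = 50, so N = A − Z = 120 − 50 = 70.
Mass of separated nucleons = 50(1.0073) + 70(1.00866) = 50.3650 + 70.60620 = 120.97120 amu
The mass defect is 120.97120 − 119.87477 = 1.09643 amu.
E_B = 1.09643 × 931.494 = 1021.32 MeV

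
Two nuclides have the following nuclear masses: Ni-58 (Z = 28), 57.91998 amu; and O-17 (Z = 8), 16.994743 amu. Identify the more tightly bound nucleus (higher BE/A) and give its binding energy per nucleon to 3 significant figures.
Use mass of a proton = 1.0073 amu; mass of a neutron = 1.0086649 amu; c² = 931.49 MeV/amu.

Ni-58: Σm = 28(1.0073) + 30(1.0086649) = 58.4643470 amu; Δm = 0.5443670 amu; E_B = 507.07 MeV; E_B/A = 8.743 MeV
O-17: Σm = 8(1.0073) + 9(1.0086649) = 17.1363841 amu; Δm = 0.1416411 amu; E_B = 131.94 MeV; E_B/A = 7.761 MeV
Ni-58 has the higher binding energy per nucleon, so it is the more tightly bound nucleus.

Ni-58; 8.74 MeV/nucleon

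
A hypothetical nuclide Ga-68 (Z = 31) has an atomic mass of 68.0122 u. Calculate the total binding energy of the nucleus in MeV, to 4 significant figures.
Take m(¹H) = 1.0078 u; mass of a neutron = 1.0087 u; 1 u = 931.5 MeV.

Mass of separated nucleons = 31(1.0078) + 37(1.0087) = 31.2418 + 37.3219 = 68.5637 u
Mass defect Δm = 68.5637 − 68.0122 = 0.5515 u
E_B = 0.5515 × 931.5 = 513.722 MeV

513.7 MeV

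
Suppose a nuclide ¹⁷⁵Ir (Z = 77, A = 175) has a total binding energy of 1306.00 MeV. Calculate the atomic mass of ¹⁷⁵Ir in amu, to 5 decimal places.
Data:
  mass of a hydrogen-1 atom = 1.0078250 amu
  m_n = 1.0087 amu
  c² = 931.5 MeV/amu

175.05309 amu

Mass defect = 1306.00 MeV / (931.5 MeV/amu) = 1.4020397 amu
Constituent mass = 77(1.0078250) + 98(1.0087) = 176.4551250 amu
Atomic mass = 176.4551250 − 1.4020397 = 175.0530853 amu ≈ 175.05309 amu (to 5 decimal places)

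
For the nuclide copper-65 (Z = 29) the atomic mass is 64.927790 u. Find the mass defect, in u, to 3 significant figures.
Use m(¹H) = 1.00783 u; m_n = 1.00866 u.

Z = 29, so N = A − Z = 65 − 29 = 36.
Σm = 29·m(¹H) + 36·m_n = 29.22707 + 36.31176 = 65.53883 u
Mass defect Δm = 65.53883 − 64.927790 = 0.611040 u

0.611 u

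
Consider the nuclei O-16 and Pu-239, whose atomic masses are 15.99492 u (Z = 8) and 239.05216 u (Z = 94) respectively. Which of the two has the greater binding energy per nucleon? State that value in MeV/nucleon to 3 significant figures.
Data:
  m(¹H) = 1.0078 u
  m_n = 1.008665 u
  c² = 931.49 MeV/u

O-16; 7.96 MeV/nucleon

O-16: Σm = 8(1.0078) + 8(1.008665) = 16.131720 u; Δm = 0.136800 u; E_B = 127.43 MeV; E_B/A = 7.964 MeV
Pu-239: Σm = 94(1.0078) + 145(1.008665) = 240.989625 u; Δm = 1.937465 u; E_B = 1804.7 MeV; E_B/A = 7.551 MeV
O-16 has the higher binding energy per nucleon, so it is the more tightly bound nucleus.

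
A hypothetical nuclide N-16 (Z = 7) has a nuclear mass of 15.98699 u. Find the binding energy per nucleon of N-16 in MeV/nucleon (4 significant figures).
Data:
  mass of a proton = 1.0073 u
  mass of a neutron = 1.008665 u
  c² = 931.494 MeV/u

Total constituent mass: 7 × 1.0073 + 9 × 1.008665 = 16.129085 u
Δm = 16.129085 − 15.98699 = 0.142095 u
Converting to energy: 0.142095 u × 931.494 MeV/u = 132.361 MeV
BE/A = 132.361 MeV / 16 = 8.273 MeV/nucleon

8.273 MeV/nucleon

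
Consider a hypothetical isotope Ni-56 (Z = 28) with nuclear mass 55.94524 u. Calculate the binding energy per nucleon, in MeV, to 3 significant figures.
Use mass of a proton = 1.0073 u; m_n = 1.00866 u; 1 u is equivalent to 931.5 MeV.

8.34 MeV/nucleon

The nucleus contains 28 protons and 56 − 28 = 28 neutrons.
Σm = 28·m_p + 28·m_n = 28.2044 + 28.24248 = 56.44688 u
The mass defect is 56.44688 − 55.94524 = 0.50164 u.
Converting to energy: 0.50164 u × 931.5 MeV/u = 467.278 MeV
Per nucleon: 467.278 / 56 = 8.344 MeV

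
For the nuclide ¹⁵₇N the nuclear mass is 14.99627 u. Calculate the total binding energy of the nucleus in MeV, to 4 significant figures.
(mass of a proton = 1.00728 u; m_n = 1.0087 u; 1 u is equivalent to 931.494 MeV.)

Z = 7, so N = A − Z = 15 − 7 = 8.
Mass of separated nucleons = 7(1.00728) + 8(1.0087) = 7.05096 + 8.0696 = 15.12056 u
Mass defect Δm = 15.12056 − 14.99627 = 0.12429 u
Converting to energy: 0.12429 u × 931.494 MeV/u = 115.775 MeV

115.8 MeV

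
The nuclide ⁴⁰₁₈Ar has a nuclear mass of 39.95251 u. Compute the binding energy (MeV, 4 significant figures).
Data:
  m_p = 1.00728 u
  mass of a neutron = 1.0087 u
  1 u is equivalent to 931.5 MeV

344.6 MeV

Z = 18, so N = A − Z = 40 − 18 = 22.
Mass of separated nucleons = 18(1.00728) + 22(1.0087) = 18.13104 + 22.1914 = 40.32244 u
The mass defect is 40.32244 − 39.95251 = 0.36993 u.
Binding energy = Δm·c² = 0.36993 × 931.5 MeV/u = 344.590 MeV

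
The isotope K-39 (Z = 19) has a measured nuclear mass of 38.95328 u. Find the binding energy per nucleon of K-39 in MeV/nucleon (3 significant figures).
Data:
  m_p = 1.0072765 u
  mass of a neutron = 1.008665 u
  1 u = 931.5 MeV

8.56 MeV/nucleon

Z = 19, so N = A − Z = 39 − 19 = 20.
Σm = 19·m_p + 20·m_n = 19.1382535 + 20.173300 = 39.3115535 u
Mass defect Δm = 39.3115535 − 38.95328 = 0.3582735 u
E_B = 0.3582735 × 931.5 = 333.732 MeV
Per nucleon: 333.732 / 39 = 8.557 MeV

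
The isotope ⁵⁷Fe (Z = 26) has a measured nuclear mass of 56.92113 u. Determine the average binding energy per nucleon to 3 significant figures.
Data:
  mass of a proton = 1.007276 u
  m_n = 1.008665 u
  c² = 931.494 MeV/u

Σm = 26·m_p + 31·m_n = 26.189176 + 31.268615 = 57.457791 u
Δm = 57.457791 − 56.92113 = 0.536661 u
Binding energy = Δm·c² = 0.536661 × 931.494 MeV/u = 499.897 MeV
BE/A = 499.897 MeV / 57 = 8.770 MeV/nucleon

8.77 MeV/nucleon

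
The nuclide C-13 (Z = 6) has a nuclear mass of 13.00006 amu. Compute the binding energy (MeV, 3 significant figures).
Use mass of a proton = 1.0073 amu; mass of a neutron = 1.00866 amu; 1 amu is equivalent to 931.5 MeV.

Z = 6, so N = A − Z = 13 − 6 = 7.
Total constituent mass: 6 × 1.0073 + 7 × 1.00866 = 13.10442 amu
Δm = 13.10442 − 13.00006 = 0.10436 amu
Converting to energy: 0.10436 amu × 931.5 MeV/amu = 97.2113 MeV

97.2 MeV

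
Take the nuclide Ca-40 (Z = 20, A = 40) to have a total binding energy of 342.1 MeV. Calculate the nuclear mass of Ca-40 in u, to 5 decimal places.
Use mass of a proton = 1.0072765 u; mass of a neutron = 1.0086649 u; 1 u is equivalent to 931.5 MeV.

39.95157 u

Mass defect = 342.1 MeV / (931.5 MeV/u) = 0.3672571 u
Constituent mass = 20(1.0072765) + 20(1.0086649) = 40.3188280 u
Nuclear mass = 40.3188280 − 0.3672571 = 39.9515709 u ≈ 39.95157 u (to 5 decimal places)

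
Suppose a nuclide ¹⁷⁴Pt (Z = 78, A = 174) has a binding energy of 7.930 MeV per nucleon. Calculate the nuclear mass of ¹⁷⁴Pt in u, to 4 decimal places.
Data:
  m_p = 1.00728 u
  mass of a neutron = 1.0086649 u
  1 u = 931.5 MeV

Total binding energy = 174 × 7.930 = 1379.820 MeV
Mass defect = 1379.820 MeV / (931.5 MeV/u) = 1.481288 u
Constituent mass = 78(1.00728) + 96(1.0086649) = 175.3996704 u
Nuclear mass = 175.3996704 − 1.481288 = 173.9183824 u ≈ 173.9184 u (to 4 decimal places)

173.9184 u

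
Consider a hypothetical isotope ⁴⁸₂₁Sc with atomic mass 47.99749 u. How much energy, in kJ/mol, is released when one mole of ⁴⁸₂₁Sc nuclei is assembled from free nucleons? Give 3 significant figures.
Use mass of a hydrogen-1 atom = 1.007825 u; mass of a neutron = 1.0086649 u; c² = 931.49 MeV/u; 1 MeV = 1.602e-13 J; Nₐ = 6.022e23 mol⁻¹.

Total constituent mass: 21 × 1.007825 + 27 × 1.0086649 = 48.3982773 u
The mass defect is 48.3982773 − 47.99749 = 0.4007873 u.
Converting to energy: 0.4007873 u × 931.49 MeV/u = 373.329 MeV
Per nucleus in joules: 373.329 MeV × 1.602e-13 J/MeV = 5.9807e-11 J
Per mole: 5.9807e-11 J × 6.022e23 mol⁻¹ = 3.6016e+13 J/mol

3.60e+10 kJ/mol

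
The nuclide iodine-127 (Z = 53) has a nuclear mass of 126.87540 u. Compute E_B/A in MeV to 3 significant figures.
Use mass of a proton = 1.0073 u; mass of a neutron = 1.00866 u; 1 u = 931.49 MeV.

8.45 MeV/nucleon

Total constituent mass: 53 × 1.0073 + 74 × 1.00866 = 128.02774 u
The mass defect is 128.02774 − 126.87540 = 1.15234 u.
Converting to energy: 1.15234 u × 931.49 MeV/u = 1073.39 MeV
Per nucleon: 1073.39 / 127 = 8.452 MeV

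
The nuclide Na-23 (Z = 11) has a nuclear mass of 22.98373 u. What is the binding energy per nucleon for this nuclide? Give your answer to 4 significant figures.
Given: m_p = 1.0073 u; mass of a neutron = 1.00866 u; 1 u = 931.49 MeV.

8.120 MeV/nucleon

Total constituent mass: 11 × 1.0073 + 12 × 1.00866 = 23.18422 u
The mass defect is 23.18422 − 22.98373 = 0.20049 u.
Binding energy = Δm·c² = 0.20049 × 931.49 MeV/u = 186.754 MeV
BE/A = 186.754 MeV / 23 = 8.120 MeV/nucleon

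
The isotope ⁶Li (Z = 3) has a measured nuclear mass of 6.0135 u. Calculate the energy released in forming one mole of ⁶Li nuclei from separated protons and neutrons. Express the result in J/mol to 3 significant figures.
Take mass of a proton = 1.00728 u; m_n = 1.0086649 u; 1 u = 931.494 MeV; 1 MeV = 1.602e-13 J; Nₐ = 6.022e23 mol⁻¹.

3.09e+12 J/mol

Mass of separated nucleons = 3(1.00728) + 3(1.0086649) = 3.02184 + 3.0259947 = 6.0478347 u
Δm = 6.0478347 − 6.0135 = 0.0343347 u
Converting to energy: 0.0343347 u × 931.494 MeV/u = 31.9826 MeV
Per nucleus in joules: 31.9826 MeV × 1.602e-13 J/MeV = 5.1236e-12 J
Per mole: 5.1236e-12 J × 6.022e23 mol⁻¹ = 3.0854e+12 J/mol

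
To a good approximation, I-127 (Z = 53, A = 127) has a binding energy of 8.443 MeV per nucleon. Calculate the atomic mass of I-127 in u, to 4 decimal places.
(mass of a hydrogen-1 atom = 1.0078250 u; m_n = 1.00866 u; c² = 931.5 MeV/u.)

Total binding energy = 127 × 8.443 = 1072.261 MeV
Mass defect = 1072.261 MeV / (931.5 MeV/u) = 1.151112 u
Constituent mass = 53(1.0078250) + 74(1.00866) = 128.0555650 u
Atomic mass = 128.0555650 − 1.151112 = 126.9044530 u ≈ 126.9045 u (to 4 decimal places)

126.9045 u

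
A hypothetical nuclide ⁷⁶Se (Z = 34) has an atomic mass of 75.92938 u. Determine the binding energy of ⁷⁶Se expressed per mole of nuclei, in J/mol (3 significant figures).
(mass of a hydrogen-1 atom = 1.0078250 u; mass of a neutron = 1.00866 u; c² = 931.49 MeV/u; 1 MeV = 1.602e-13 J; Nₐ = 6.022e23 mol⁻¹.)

6.29e+13 J/mol

Total constituent mass: 34 × 1.0078250 + 42 × 1.00866 = 76.6297700 u
Δm = 76.6297700 − 75.92938 = 0.7003900 u
E_B = 0.7003900 × 931.49 = 652.406 MeV
Per nucleus in joules: 652.406 MeV × 1.602e-13 J/MeV = 1.0452e-10 J
Per mole: 1.0452e-10 J × 6.022e23 mol⁻¹ = 6.2942e+13 J/mol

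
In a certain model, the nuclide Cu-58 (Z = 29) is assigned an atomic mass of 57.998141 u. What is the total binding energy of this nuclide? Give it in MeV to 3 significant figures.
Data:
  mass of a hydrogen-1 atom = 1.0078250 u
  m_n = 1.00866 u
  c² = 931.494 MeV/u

Total constituent mass: 29 × 1.0078250 + 29 × 1.00866 = 58.4780650 u
Δm = 58.4780650 − 57.998141 = 0.4799240 u
E_B = 0.4799240 × 931.494 = 447.046 MeV

447 MeV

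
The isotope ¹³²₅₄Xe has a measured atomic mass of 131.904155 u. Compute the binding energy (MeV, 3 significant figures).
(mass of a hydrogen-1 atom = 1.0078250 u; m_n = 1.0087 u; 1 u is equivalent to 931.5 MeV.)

Mass of separated nucleons = 54(1.0078250) + 78(1.0087) = 54.4225500 + 78.6786 = 133.1011500 u
Mass defect Δm = 133.1011500 − 131.904155 = 1.1969950 u
Binding energy = Δm·c² = 1.1969950 × 931.5 MeV/u = 1115.00 MeV

1120 MeV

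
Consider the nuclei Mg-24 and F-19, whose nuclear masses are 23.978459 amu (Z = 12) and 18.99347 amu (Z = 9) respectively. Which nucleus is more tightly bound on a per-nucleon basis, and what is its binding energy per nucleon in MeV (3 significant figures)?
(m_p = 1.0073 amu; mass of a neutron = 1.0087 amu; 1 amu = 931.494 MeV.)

Mg-24; 8.29 MeV/nucleon

Mg-24: Σm = 12(1.0073) + 12(1.0087) = 24.1920 amu; Δm = 0.213541 amu; E_B = 198.91 MeV; E_B/A = 8.288 MeV
F-19: Σm = 9(1.0073) + 10(1.0087) = 19.1527 amu; Δm = 0.15923 amu; E_B = 148.32 MeV; E_B/A = 7.806 MeV
Mg-24 has the higher binding energy per nucleon, so it is the more tightly bound nucleus.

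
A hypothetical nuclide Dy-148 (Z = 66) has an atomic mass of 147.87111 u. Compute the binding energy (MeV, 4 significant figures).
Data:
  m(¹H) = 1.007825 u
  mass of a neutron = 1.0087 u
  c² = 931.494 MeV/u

1266 MeV

Σm = 66·m(¹H) + 82·m_n = 66.516450 + 82.7134 = 149.229850 u
The mass defect is 149.229850 − 147.87111 = 1.358740 u.
E_B = 1.358740 × 931.494 = 1265.66 MeV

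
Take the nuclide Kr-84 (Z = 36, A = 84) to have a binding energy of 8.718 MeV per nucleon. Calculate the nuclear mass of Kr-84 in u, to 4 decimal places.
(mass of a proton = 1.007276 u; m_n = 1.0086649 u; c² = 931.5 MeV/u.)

Total binding energy = 84 × 8.718 = 732.312 MeV
Mass defect = 732.312 MeV / (931.5 MeV/u) = 0.786164 u
Constituent mass = 36(1.007276) + 48(1.0086649) = 84.6778512 u
Nuclear mass = 84.6778512 − 0.786164 = 83.8916872 u ≈ 83.8917 u (to 4 decimal places)

83.8917 u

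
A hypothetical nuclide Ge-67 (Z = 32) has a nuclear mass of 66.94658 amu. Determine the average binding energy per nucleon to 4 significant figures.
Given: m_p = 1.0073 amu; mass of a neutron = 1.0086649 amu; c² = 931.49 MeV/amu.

With 32 protons and 35 neutrons (A = 67):
Mass of separated nucleons = 32(1.0073) + 35(1.0086649) = 32.2336 + 35.3032715 = 67.5368715 amu
Δm = 67.5368715 − 66.94658 = 0.5902915 amu
E_B = 0.5902915 × 931.49 = 549.851 MeV
Per nucleon: 549.851 / 67 = 8.207 MeV

8.207 MeV/nucleon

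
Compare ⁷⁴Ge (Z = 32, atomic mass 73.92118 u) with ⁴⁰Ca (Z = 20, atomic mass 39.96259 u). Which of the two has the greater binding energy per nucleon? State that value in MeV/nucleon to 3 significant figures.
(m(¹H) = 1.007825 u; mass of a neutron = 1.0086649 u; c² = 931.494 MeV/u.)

⁷⁴Ge: Σm = 32(1.007825) + 42(1.0086649) = 74.6143258 u; Δm = 0.6931458 u; E_B = 645.66 MeV; E_B/A = 8.725 MeV
⁴⁰Ca: Σm = 20(1.007825) + 20(1.0086649) = 40.3297980 u; Δm = 0.3672080 u; E_B = 342.05 MeV; E_B/A = 8.551 MeV
⁷⁴Ge has the higher binding energy per nucleon, so it is the more tightly bound nucleus.

⁷⁴Ge; 8.73 MeV/nucleon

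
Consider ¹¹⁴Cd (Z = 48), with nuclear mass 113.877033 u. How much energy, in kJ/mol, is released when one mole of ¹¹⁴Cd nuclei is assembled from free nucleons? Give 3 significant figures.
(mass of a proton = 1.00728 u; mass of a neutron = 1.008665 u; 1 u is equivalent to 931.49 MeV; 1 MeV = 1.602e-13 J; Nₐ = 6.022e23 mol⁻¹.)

9.38e+10 kJ/mol

The nucleus contains 48 protons and 114 − 48 = 66 neutrons.
Mass of separated nucleons = 48(1.00728) + 66(1.008665) = 48.34944 + 66.571890 = 114.921330 u
Mass defect Δm = 114.921330 − 113.877033 = 1.044297 u
Binding energy = Δm·c² = 1.044297 × 931.49 MeV/u = 972.752 MeV
Per nucleus in joules: 972.752 MeV × 1.602e-13 J/MeV = 1.5583e-10 J
Per mole: 1.5583e-10 J × 6.022e23 mol⁻¹ = 9.3841e+13 J/mol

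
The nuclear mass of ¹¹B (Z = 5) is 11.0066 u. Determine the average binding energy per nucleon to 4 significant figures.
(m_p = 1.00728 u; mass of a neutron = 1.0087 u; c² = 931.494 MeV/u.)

6.944 MeV/nucleon

Total constituent mass: 5 × 1.00728 + 6 × 1.0087 = 11.08860 u
Mass defect Δm = 11.08860 − 11.0066 = 0.08200 u
Binding energy = Δm·c² = 0.08200 × 931.494 MeV/u = 76.3825 MeV
BE/A = 76.3825 MeV / 11 = 6.944 MeV/nucleon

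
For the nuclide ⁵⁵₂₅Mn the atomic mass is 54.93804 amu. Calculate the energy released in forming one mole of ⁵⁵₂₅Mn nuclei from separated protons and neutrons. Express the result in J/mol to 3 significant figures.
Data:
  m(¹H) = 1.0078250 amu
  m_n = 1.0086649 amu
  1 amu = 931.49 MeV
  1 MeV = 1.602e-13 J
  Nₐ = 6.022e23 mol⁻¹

Z = 25, so N = A − Z = 55 − 25 = 30.
Mass of separated nucleons = 25(1.0078250) + 30(1.0086649) = 25.1956250 + 30.2599470 = 55.4555720 amu
Δm = 55.4555720 − 54.93804 = 0.5175320 amu
Converting to energy: 0.5175320 amu × 931.49 MeV/amu = 482.076 MeV
Per nucleus in joules: 482.076 MeV × 1.602e-13 J/MeV = 7.7229e-11 J
Per mole: 7.7229e-11 J × 6.022e23 mol⁻¹ = 4.6507e+13 J/mol

4.65e+13 J/mol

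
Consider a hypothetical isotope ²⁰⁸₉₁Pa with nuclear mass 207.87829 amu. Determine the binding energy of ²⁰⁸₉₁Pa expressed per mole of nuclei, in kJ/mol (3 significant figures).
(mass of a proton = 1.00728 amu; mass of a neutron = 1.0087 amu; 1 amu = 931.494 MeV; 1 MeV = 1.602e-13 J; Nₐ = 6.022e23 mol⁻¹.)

Σm = 91·m_p + 117·m_n = 91.66248 + 118.0179 = 209.68038 amu
Mass defect Δm = 209.68038 − 207.87829 = 1.80209 amu
Converting to energy: 1.80209 amu × 931.494 MeV/amu = 1678.64 MeV
Per nucleus in joules: 1678.64 MeV × 1.602e-13 J/MeV = 2.6892e-10 J
Per mole: 2.6892e-10 J × 6.022e23 mol⁻¹ = 1.6194e+14 J/mol

1.62e+11 kJ/mol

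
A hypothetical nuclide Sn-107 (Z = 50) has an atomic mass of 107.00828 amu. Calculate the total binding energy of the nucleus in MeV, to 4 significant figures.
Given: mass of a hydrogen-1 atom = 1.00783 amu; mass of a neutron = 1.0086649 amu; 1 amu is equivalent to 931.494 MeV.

817.0 MeV

Total constituent mass: 50 × 1.00783 + 57 × 1.0086649 = 107.8853993 amu
Mass defect Δm = 107.8853993 − 107.00828 = 0.8771193 amu
E_B = 0.8771193 × 931.494 = 817.031 MeV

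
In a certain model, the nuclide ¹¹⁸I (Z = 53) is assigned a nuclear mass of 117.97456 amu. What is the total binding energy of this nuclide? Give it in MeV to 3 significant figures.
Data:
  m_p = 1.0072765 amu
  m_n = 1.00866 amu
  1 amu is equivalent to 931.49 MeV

907 MeV

Z = 53, so N = A − Z = 118 − 53 = 65.
Total constituent mass: 53 × 1.0072765 + 65 × 1.00866 = 118.9485545 amu
Mass defect Δm = 118.9485545 − 117.97456 = 0.9739945 amu
Binding energy = Δm·c² = 0.9739945 × 931.49 MeV/amu = 907.266 MeV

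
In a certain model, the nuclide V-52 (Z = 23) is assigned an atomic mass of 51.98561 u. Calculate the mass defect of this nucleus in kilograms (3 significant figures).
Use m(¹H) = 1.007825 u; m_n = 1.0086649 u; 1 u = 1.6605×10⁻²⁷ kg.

The nucleus contains 23 protons and 52 − 23 = 29 neutrons.
Total constituent mass: 23 × 1.007825 + 29 × 1.0086649 = 52.4312571 u
Δm = 52.4312571 − 51.98561 = 0.4456471 u
In SI units: 0.4456471 u × 1.6605×10⁻²⁷ kg/u = 7.4000e-28 kg

7.40e-28 kg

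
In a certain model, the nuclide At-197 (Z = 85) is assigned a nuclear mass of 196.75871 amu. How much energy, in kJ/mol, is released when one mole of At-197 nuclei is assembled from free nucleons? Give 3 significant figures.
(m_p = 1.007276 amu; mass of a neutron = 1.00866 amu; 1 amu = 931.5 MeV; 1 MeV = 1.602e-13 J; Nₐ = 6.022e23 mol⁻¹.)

1.64e+11 kJ/mol

Z = 85, so N = A − Z = 197 − 85 = 112.
Σm = 85·m_p + 112·m_n = 85.618460 + 112.96992 = 198.588380 amu
Mass defect Δm = 198.588380 − 196.75871 = 1.829670 amu
Converting to energy: 1.829670 amu × 931.5 MeV/amu = 1704.34 MeV
Per nucleus in joules: 1704.34 MeV × 1.602e-13 J/MeV = 2.7304e-10 J
Per mole: 2.7304e-10 J × 6.022e23 mol⁻¹ = 1.6442e+14 J/mol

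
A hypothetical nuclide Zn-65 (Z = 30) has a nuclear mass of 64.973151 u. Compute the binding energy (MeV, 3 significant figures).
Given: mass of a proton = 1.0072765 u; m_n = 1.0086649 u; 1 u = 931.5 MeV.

511 MeV

Σm = 30·m_p + 35·m_n = 30.2182950 + 35.3032715 = 65.5215665 u
Δm = 65.5215665 − 64.973151 = 0.5484155 u
Binding energy = Δm·c² = 0.5484155 × 931.5 MeV/u = 510.849 MeV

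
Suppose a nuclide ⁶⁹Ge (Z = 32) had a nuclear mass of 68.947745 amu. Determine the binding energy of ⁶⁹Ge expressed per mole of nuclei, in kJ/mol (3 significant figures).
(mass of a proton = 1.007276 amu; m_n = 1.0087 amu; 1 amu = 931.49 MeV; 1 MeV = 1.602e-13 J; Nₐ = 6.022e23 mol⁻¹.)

Σm = 32·m_p + 37·m_n = 32.232832 + 37.3219 = 69.554732 amu
Δm = 69.554732 − 68.947745 = 0.606987 amu
Converting to energy: 0.606987 amu × 931.49 MeV/amu = 565.402 MeV
Per nucleus in joules: 565.402 MeV × 1.602e-13 J/MeV = 9.0577e-11 J
Per mole: 9.0577e-11 J × 6.022e23 mol⁻¹ = 5.4545e+13 J/mol

5.45e+10 kJ/mol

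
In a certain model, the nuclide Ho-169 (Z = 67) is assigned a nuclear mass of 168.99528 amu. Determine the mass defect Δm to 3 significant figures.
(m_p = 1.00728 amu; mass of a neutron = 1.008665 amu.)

1.38 amu

Σm = 67·m_p + 102·m_n = 67.48776 + 102.883830 = 170.371590 amu
Δm = 170.371590 − 168.99528 = 1.376310 amu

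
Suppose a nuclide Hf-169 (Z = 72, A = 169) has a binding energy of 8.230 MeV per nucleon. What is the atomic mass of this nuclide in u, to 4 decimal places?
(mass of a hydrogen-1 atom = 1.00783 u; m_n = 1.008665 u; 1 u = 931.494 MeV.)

168.9111 u

Total binding energy = 169 × 8.230 = 1390.870 MeV
Mass defect = 1390.870 MeV / (931.494 MeV/u) = 1.493160 u
Constituent mass = 72(1.00783) + 97(1.008665) = 170.404265 u
Atomic mass = 170.404265 − 1.493160 = 168.911105 u ≈ 168.9111 u (to 4 decimal places)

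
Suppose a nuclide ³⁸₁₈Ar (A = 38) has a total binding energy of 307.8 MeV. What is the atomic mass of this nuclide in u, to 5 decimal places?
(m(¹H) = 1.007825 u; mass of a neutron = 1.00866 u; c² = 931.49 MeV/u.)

37.98361 u

Mass defect = 307.8 MeV / (931.49 MeV/u) = 0.3304383 u
Constituent mass = 18(1.007825) + 20(1.00866) = 38.314050 u
Atomic mass = 38.314050 − 0.3304383 = 37.9836117 u ≈ 37.98361 u (to 5 decimal places)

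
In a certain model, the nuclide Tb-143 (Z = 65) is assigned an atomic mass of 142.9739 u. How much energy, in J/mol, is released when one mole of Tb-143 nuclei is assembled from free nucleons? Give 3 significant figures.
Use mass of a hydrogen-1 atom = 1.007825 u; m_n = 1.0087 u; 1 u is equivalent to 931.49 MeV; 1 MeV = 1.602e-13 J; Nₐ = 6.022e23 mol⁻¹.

The nucleus contains 65 protons and 143 − 65 = 78 neutrons.
Total constituent mass: 65 × 1.007825 + 78 × 1.0087 = 144.187225 u
The mass defect is 144.187225 − 142.9739 = 1.213325 u.
Binding energy = Δm·c² = 1.213325 × 931.49 MeV/u = 1130.20 MeV
Per nucleus in joules: 1130.20 MeV × 1.602e-13 J/MeV = 1.8106e-10 J
Per mole: 1.8106e-10 J × 6.022e23 mol⁻¹ = 1.0903e+14 J/mol

1.09e+14 J/mol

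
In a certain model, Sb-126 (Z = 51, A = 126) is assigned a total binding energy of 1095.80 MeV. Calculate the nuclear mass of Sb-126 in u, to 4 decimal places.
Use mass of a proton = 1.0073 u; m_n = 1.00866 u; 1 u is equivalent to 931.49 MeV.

Mass defect = 1095.80 MeV / (931.49 MeV/u) = 1.176395 u
Constituent mass = 51(1.0073) + 75(1.00866) = 127.02180 u
Nuclear mass = 127.02180 − 1.176395 = 125.845405 u ≈ 125.8454 u (to 4 decimal places)

125.8454 u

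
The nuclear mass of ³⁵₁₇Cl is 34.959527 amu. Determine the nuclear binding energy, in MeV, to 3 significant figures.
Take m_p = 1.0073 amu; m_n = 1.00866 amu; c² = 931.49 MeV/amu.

Total constituent mass: 17 × 1.0073 + 18 × 1.00866 = 35.27998 amu
Δm = 35.27998 − 34.959527 = 0.320453 amu
Binding energy = Δm·c² = 0.320453 × 931.49 MeV/amu = 298.499 MeV

298 MeV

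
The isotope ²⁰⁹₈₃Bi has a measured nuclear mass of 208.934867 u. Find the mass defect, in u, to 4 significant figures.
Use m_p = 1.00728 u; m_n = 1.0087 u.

Z = 83, so N = A − Z = 209 − 83 = 126.
Σm = 83·m_p + 126·m_n = 83.60424 + 127.0962 = 210.70044 u
Δm = 210.70044 − 208.934867 = 1.765573 u

1.766 u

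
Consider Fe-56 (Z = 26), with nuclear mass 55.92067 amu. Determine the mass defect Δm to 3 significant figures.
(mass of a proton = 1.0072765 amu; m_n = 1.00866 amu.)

0.528 amu

Total constituent mass: 26 × 1.0072765 + 30 × 1.00866 = 56.4489890 amu
Mass defect Δm = 56.4489890 − 55.92067 = 0.5283190 amu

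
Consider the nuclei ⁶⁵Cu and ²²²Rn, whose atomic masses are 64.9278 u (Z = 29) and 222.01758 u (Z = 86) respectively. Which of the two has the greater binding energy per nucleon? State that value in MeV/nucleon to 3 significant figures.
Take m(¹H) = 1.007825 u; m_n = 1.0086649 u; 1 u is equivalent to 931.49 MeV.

⁶⁵Cu; 8.76 MeV/nucleon

⁶⁵Cu: Σm = 29(1.007825) + 36(1.0086649) = 65.5388614 u; Δm = 0.6110614 u; E_B = 569.20 MeV; E_B/A = 8.757 MeV
²²²Rn: Σm = 86(1.007825) + 136(1.0086649) = 223.8513764 u; Δm = 1.8337964 u; E_B = 1708.16 MeV; E_B/A = 7.694 MeV
⁶⁵Cu has the higher binding energy per nucleon, so it is the more tightly bound nucleus.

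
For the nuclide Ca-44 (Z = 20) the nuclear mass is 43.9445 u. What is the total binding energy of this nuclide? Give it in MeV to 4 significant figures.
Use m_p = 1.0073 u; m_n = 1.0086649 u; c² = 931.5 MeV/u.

381.4 MeV

The nucleus contains 20 protons and 44 − 20 = 24 neutrons.
Mass of separated nucleons = 20(1.0073) + 24(1.0086649) = 20.1460 + 24.2079576 = 44.3539576 u
The mass defect is 44.3539576 − 43.9445 = 0.4094576 u.
Binding energy = Δm·c² = 0.4094576 × 931.5 MeV/u = 381.410 MeV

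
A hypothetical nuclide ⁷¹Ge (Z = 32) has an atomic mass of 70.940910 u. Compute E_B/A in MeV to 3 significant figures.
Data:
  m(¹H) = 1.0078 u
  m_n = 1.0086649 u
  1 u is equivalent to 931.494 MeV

8.48 MeV/nucleon

Total constituent mass: 32 × 1.0078 + 39 × 1.0086649 = 71.5875311 u
Δm = 71.5875311 − 70.940910 = 0.6466211 u
Converting to energy: 0.6466211 u × 931.494 MeV/u = 602.324 MeV
Dividing by A = 71 gives 8.483 MeV per nucleon.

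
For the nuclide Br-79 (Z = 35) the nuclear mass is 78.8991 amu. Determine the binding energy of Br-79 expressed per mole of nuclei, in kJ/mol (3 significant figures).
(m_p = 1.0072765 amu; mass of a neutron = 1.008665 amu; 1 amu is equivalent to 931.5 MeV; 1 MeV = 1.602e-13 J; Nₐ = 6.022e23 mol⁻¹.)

6.62e+10 kJ/mol

Total constituent mass: 35 × 1.0072765 + 44 × 1.008665 = 79.6359375 amu
Mass defect Δm = 79.6359375 − 78.8991 = 0.7368375 amu
Binding energy = Δm·c² = 0.7368375 × 931.5 MeV/amu = 686.364 MeV
Per nucleus in joules: 686.364 MeV × 1.602e-13 J/MeV = 1.0996e-10 J
Per mole: 1.0996e-10 J × 6.022e23 mol⁻¹ = 6.6218e+13 J/mol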